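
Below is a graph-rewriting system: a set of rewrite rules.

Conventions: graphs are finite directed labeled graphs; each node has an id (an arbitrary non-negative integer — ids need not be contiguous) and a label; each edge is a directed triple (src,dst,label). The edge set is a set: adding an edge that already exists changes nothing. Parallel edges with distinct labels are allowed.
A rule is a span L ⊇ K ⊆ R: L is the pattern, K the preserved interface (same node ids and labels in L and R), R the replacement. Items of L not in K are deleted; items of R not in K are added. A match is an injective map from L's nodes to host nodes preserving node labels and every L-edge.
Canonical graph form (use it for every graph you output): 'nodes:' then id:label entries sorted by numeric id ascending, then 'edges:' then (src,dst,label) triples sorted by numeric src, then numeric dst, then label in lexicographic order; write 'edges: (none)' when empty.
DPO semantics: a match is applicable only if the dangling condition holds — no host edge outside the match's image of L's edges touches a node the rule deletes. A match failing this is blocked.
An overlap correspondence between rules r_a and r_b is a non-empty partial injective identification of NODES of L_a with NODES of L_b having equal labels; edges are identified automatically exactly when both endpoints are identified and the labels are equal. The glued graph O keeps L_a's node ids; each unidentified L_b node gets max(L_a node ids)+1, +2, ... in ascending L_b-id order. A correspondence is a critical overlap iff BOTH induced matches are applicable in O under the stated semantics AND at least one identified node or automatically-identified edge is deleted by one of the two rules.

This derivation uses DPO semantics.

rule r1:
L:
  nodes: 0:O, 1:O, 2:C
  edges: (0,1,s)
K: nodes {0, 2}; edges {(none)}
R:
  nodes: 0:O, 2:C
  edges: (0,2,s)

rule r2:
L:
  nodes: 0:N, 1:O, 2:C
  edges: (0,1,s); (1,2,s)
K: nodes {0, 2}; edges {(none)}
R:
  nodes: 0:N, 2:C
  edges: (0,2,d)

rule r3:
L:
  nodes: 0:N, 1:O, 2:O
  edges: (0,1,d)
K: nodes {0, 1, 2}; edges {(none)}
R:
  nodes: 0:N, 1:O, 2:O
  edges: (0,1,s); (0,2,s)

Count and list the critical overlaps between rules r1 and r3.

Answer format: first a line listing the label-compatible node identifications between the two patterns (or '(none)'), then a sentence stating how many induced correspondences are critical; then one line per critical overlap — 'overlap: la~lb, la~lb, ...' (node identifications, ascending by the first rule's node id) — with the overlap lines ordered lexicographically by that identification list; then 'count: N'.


label-compatible node identifications between L(r1) and L(r3): 0~1, 0~2, 1~1, 1~2
2 of the induced correspondences are critical overlaps of r1 and r3.
overlap: 0~1, 1~2
overlap: 1~2
count: 2


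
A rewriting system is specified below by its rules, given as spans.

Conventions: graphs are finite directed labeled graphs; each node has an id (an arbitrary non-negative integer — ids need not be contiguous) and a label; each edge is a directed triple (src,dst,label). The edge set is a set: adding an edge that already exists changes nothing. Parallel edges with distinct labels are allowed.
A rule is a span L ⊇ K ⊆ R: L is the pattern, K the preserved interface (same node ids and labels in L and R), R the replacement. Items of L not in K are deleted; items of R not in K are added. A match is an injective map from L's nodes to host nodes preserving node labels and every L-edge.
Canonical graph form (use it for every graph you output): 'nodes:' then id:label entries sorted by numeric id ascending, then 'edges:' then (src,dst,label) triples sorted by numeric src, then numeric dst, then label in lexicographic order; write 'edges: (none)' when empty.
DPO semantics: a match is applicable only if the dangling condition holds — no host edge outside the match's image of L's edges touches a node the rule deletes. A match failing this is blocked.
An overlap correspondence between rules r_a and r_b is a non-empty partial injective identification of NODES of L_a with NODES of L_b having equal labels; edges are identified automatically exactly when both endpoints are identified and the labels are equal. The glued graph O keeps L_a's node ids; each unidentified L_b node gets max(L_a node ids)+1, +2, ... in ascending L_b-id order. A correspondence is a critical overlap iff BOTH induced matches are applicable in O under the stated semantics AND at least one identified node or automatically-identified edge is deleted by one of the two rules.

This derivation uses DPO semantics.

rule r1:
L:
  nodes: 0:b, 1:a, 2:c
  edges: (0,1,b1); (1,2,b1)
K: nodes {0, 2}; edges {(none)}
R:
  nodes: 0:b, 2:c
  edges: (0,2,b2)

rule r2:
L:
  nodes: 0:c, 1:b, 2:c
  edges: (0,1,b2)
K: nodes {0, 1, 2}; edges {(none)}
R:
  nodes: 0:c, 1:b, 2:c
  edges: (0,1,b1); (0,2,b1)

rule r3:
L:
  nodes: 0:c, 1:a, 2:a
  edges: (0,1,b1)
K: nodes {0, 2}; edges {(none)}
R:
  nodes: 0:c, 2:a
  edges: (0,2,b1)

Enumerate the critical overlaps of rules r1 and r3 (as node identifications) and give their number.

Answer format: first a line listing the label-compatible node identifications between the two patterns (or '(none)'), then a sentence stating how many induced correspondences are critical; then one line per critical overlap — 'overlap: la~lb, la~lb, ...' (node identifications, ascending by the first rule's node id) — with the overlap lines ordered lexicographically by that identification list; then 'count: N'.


label-compatible node identifications between L(r1) and L(r3): 1~1, 1~2, 2~0
2 of the induced correspondences are critical overlaps of r1 and r3.
overlap: 1~2
overlap: 1~2, 2~0
count: 2


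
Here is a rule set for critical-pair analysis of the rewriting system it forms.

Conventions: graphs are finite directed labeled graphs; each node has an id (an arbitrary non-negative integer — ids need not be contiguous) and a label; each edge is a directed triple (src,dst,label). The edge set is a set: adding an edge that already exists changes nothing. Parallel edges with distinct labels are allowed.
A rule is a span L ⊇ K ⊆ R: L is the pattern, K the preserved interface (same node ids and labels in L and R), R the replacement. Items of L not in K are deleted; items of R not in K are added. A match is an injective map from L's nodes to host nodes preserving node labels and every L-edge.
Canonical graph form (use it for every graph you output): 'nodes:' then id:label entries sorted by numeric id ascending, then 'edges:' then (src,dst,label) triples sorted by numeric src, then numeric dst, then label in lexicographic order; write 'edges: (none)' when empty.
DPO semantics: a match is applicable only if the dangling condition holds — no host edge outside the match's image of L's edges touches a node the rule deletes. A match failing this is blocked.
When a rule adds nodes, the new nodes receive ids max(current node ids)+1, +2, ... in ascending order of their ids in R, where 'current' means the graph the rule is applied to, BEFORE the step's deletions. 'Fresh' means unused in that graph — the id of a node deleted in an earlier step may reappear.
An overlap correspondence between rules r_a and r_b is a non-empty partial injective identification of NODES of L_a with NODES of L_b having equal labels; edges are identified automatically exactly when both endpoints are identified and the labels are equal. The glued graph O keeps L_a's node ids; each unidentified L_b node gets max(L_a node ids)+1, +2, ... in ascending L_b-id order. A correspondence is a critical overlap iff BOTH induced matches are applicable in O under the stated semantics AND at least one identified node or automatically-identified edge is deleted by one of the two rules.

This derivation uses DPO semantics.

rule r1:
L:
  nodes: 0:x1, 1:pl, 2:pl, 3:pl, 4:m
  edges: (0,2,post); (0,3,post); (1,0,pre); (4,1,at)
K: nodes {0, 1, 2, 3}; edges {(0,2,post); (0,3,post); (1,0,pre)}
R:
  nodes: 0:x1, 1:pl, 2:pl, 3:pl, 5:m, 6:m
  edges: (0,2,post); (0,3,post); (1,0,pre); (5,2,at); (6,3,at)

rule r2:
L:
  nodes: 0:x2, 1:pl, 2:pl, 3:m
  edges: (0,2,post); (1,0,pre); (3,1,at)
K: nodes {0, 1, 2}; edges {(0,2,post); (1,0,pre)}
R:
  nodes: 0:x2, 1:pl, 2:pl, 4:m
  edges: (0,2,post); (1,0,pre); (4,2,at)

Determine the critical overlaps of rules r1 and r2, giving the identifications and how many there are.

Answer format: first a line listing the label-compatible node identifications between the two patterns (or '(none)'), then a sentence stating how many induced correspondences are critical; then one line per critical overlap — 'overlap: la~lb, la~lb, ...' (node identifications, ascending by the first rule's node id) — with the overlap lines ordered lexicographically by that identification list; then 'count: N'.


label-compatible node identifications between L(r1) and L(r2): 1~1, 1~2, 2~1, 2~2, 3~1, 3~2, 4~3
3 of the induced correspondences are critical overlaps of r1 and r2.
overlap: 1~1, 2~2, 4~3
overlap: 1~1, 3~2, 4~3
overlap: 1~1, 4~3
count: 3


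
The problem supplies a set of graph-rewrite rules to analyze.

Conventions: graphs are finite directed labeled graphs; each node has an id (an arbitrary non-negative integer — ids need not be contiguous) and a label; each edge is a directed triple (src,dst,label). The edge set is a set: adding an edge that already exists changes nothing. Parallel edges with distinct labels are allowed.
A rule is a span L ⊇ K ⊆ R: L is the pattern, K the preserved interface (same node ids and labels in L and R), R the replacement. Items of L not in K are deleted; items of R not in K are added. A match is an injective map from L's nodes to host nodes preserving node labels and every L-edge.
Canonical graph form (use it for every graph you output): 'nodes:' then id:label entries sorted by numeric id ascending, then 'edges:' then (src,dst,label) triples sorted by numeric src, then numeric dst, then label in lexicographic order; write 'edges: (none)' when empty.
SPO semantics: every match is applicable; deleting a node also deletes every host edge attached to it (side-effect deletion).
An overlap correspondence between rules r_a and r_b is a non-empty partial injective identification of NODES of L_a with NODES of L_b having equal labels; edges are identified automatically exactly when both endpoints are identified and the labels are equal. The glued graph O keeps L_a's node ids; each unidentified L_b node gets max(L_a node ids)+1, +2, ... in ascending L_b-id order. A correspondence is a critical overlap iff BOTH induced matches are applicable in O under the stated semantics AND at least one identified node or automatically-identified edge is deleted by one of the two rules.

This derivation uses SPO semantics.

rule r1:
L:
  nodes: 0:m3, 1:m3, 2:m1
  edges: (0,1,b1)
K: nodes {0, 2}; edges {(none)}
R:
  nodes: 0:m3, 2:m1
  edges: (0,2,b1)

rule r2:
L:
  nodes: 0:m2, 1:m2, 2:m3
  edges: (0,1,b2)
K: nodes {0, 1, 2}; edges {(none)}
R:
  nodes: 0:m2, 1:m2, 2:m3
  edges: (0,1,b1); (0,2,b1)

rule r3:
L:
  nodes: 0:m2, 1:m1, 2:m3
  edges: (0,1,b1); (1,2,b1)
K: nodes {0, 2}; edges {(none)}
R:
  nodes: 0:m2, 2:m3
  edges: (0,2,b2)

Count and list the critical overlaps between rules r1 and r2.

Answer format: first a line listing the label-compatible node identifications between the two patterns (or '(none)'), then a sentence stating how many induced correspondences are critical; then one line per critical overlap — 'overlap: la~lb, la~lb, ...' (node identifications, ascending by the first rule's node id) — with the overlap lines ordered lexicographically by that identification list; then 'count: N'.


label-compatible node identifications between L(r1) and L(r2): 0~2, 1~2
1 of the induced correspondences is a critical overlap of r1 and r2.
overlap: 1~2
count: 1


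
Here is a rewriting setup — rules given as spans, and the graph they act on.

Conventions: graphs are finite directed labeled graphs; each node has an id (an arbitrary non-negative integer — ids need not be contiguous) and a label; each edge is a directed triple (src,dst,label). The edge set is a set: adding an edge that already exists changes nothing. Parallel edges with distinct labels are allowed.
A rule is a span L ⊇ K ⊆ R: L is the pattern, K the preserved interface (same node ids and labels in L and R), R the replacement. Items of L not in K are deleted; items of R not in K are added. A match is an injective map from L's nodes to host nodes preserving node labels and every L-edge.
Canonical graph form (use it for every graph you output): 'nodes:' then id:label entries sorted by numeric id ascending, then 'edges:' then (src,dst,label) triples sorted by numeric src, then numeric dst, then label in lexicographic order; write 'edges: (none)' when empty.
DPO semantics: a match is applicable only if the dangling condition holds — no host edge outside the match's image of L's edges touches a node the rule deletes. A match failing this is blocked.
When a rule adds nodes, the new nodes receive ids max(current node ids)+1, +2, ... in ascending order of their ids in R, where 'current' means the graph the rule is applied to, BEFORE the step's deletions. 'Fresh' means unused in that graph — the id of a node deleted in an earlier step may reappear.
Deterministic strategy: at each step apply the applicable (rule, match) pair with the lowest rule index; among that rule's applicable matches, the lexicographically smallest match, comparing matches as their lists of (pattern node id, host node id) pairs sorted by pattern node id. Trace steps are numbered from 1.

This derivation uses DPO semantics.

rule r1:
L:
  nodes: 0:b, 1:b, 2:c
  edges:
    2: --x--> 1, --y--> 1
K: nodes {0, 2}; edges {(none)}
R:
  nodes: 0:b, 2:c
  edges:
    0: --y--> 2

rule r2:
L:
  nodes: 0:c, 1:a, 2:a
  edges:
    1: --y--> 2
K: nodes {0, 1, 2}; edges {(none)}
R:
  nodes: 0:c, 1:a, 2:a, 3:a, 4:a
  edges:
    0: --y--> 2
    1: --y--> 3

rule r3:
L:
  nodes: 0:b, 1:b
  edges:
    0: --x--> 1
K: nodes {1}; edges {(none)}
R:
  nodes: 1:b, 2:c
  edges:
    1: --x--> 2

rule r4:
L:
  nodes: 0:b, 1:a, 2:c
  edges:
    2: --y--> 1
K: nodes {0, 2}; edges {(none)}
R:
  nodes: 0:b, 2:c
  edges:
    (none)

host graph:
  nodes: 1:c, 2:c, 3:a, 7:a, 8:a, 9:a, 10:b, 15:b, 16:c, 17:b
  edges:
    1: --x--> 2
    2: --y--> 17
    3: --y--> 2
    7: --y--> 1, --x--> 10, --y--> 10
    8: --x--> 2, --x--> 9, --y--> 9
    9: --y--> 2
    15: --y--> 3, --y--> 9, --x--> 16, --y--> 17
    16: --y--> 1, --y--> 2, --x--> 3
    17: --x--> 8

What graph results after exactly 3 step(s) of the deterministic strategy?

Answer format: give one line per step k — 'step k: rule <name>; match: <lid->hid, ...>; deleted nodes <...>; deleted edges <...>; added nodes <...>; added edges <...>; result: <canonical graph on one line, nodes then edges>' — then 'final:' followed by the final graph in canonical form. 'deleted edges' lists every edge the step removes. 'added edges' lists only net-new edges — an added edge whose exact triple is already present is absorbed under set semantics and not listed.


step 1: rule r2; match: 0->1, 1->8, 2->9; deleted nodes (none); deleted edges (8,9,y); added nodes 18, 19; added edges (1,9,y); (8,18,y); result: nodes: 1:c, 2:c, 3:a, 7:a, 8:a, 9:a, 10:b, 15:b, 16:c, 17:b, 18:a, 19:a edges: (1,2,x); (1,9,y); (2,17,y); (3,2,y); (7,1,y); (7,10,x); (7,10,y); (8,2,x); (8,9,x); (8,18,y); (9,2,y); (15,3,y); (15,9,y); (15,16,x); (15,17,y); (16,1,y); (16,2,y); (16,3,x); (17,8,x)
step 2: rule r2; match: 0->1, 1->8, 2->18; deleted nodes (none); deleted edges (8,18,y); added nodes 20, 21; added edges (1,18,y); (8,20,y); result: nodes: 1:c, 2:c, 3:a, 7:a, 8:a, 9:a, 10:b, 15:b, 16:c, 17:b, 18:a, 19:a, 20:a, 21:a edges: (1,2,x); (1,9,y); (1,18,y); (2,17,y); (3,2,y); (7,1,y); (7,10,x); (7,10,y); (8,2,x); (8,9,x); (8,20,y); (9,2,y); (15,3,y); (15,9,y); (15,16,x); (15,17,y); (16,1,y); (16,2,y); (16,3,x); (17,8,x)
step 3: rule r2; match: 0->1, 1->8, 2->20; deleted nodes (none); deleted edges (8,20,y); added nodes 22, 23; added edges (1,20,y); (8,22,y); result: nodes: 1:c, 2:c, 3:a, 7:a, 8:a, 9:a, 10:b, 15:b, 16:c, 17:b, 18:a, 19:a, 20:a, 21:a, 22:a, 23:a edges: (1,2,x); (1,9,y); (1,18,y); (1,20,y); (2,17,y); (3,2,y); (7,1,y); (7,10,x); (7,10,y); (8,2,x); (8,9,x); (8,22,y); (9,2,y); (15,3,y); (15,9,y); (15,16,x); (15,17,y); (16,1,y); (16,2,y); (16,3,x); (17,8,x)
final:
nodes: 1:c, 2:c, 3:a, 7:a, 8:a, 9:a, 10:b, 15:b, 16:c, 17:b, 18:a, 19:a, 20:a, 21:a, 22:a, 23:a
edges: (1,2,x); (1,9,y); (1,18,y); (1,20,y); (2,17,y); (3,2,y); (7,1,y); (7,10,x); (7,10,y); (8,2,x); (8,9,x); (8,22,y); (9,2,y); (15,3,y); (15,9,y); (15,16,x); (15,17,y); (16,1,y); (16,2,y); (16,3,x); (17,8,x)


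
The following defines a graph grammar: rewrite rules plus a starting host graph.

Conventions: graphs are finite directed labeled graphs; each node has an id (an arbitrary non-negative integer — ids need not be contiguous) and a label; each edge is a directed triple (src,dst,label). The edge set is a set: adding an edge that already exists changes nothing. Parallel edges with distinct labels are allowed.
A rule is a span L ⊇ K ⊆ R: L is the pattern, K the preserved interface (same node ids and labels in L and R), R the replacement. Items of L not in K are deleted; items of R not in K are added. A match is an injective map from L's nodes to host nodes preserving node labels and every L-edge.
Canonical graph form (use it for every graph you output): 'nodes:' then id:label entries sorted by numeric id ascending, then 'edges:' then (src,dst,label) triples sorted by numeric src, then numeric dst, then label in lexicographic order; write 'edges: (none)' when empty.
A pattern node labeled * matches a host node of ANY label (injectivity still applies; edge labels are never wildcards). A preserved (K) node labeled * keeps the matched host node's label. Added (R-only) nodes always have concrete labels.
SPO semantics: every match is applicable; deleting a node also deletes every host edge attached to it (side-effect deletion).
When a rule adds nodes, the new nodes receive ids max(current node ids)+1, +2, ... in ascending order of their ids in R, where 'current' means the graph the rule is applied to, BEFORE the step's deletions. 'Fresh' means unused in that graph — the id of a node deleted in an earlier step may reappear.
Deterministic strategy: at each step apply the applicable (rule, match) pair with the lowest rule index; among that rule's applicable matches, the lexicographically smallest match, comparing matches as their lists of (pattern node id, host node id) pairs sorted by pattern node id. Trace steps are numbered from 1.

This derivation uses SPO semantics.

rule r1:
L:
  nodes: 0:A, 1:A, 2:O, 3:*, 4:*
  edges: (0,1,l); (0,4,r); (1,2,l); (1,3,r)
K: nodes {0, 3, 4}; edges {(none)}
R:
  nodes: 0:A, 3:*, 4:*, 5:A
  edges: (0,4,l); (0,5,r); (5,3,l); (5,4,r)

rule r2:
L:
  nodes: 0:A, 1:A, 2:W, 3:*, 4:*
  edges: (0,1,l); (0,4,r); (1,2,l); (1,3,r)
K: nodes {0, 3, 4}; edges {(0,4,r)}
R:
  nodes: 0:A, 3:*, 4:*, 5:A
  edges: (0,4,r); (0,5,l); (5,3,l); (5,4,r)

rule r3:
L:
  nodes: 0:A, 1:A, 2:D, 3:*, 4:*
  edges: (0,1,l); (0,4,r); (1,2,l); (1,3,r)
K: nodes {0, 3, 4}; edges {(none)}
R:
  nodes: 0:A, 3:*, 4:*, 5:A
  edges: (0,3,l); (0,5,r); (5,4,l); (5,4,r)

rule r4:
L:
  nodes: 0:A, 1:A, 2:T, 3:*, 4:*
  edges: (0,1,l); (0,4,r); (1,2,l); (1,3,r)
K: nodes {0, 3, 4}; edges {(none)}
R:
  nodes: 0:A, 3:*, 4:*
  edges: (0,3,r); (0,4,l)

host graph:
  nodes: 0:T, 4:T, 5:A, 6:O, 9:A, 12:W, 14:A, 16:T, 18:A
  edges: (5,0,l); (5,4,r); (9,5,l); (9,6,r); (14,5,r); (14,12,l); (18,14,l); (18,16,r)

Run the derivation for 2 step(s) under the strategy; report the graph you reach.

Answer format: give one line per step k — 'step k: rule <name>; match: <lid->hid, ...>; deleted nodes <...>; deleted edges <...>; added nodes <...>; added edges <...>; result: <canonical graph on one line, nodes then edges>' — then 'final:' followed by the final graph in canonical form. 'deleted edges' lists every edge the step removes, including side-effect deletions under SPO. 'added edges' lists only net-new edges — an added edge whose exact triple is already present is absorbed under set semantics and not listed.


step 1: rule r2; match: 0->18, 1->14, 2->12, 3->5, 4->16; deleted nodes 12, 14; deleted edges (14,5,r); (14,12,l); (18,14,l); added nodes 19; added edges (18,19,l); (19,5,l); (19,16,r); result: nodes: 0:T, 4:T, 5:A, 6:O, 9:A, 16:T, 18:A, 19:A edges: (5,0,l); (5,4,r); (9,5,l); (9,6,r); (18,16,r); (18,19,l); (19,5,l); (19,16,r)
step 2: rule r4; match: 0->9, 1->5, 2->0, 3->4, 4->6; deleted nodes 0, 5; deleted edges (5,0,l); (5,4,r); (9,5,l); (9,6,r); (19,5,l); added nodes (none); added edges (9,4,r); (9,6,l); result: nodes: 4:T, 6:O, 9:A, 16:T, 18:A, 19:A edges: (9,4,r); (9,6,l); (18,16,r); (18,19,l); (19,16,r)
final:
nodes: 4:T, 6:O, 9:A, 16:T, 18:A, 19:A
edges: (9,4,r); (9,6,l); (18,16,r); (18,19,l); (19,16,r)


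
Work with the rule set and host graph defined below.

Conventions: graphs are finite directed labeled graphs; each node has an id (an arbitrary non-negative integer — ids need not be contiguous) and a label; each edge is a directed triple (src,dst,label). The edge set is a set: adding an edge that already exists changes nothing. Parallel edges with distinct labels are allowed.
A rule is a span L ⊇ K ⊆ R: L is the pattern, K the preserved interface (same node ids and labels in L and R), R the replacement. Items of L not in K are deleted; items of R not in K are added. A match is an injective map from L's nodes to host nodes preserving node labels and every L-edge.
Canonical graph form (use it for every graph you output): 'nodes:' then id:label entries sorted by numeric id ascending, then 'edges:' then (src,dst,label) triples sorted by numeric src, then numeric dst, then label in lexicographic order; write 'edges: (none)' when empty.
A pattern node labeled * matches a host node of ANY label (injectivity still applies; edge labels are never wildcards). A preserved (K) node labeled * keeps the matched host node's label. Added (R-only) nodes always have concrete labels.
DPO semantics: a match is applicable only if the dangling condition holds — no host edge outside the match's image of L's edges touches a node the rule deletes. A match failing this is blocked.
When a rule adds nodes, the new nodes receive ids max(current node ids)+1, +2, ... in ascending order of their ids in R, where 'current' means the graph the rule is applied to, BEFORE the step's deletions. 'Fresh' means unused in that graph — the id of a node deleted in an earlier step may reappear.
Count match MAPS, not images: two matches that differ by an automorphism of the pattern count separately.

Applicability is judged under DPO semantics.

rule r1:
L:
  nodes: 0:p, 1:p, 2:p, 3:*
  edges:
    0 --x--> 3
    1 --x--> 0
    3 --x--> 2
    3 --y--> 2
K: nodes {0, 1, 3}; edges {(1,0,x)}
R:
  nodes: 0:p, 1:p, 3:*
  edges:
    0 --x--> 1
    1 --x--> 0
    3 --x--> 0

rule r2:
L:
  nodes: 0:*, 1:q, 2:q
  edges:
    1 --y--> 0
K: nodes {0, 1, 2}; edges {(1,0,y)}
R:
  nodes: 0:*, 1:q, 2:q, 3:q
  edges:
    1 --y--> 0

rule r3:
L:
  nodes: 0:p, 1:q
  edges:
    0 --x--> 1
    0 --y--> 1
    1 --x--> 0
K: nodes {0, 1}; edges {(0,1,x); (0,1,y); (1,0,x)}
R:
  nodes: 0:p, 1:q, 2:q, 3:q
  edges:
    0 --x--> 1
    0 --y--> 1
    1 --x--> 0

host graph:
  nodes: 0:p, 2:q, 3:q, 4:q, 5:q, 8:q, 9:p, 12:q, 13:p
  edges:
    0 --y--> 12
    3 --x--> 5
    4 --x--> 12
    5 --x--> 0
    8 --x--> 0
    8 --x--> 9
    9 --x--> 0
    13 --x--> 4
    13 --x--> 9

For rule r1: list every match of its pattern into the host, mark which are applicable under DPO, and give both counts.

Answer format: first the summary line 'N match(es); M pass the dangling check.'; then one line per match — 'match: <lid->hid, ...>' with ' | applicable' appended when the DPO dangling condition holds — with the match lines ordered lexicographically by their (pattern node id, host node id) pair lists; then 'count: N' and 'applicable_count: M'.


0 match(es); 0 pass the dangling check.
count: 0
applicable_count: 0


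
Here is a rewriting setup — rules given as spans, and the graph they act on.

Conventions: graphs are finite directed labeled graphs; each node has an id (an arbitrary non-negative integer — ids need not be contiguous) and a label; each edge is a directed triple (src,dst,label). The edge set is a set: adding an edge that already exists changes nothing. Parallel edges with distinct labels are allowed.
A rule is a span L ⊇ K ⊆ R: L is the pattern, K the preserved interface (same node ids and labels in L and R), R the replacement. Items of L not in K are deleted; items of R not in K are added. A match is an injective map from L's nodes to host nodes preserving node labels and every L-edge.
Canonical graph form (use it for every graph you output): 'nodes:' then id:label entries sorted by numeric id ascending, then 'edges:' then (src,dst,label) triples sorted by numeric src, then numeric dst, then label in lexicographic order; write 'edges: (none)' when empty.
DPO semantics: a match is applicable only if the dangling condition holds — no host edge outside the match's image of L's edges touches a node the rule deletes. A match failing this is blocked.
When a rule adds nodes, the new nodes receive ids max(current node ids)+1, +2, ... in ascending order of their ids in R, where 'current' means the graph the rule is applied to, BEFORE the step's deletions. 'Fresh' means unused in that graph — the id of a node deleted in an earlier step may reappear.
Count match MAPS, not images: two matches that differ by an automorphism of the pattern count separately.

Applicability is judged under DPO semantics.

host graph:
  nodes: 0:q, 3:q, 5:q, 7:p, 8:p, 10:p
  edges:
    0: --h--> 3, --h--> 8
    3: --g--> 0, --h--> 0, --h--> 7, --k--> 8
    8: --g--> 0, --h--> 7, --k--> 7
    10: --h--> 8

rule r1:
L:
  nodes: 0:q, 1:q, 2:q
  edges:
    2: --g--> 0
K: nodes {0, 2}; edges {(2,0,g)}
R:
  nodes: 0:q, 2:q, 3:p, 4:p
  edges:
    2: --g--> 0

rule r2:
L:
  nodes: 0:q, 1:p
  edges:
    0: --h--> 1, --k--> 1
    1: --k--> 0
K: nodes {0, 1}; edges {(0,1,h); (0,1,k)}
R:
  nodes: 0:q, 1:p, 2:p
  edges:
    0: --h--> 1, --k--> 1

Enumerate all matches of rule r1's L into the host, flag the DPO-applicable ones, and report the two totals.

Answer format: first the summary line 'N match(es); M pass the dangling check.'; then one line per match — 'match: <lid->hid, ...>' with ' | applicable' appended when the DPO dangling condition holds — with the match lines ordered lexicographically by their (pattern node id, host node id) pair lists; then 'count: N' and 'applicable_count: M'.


1 match(es); 1 pass the dangling check.
match: 0->0, 1->5, 2->3 | applicable
count: 1
applicable_count: 1


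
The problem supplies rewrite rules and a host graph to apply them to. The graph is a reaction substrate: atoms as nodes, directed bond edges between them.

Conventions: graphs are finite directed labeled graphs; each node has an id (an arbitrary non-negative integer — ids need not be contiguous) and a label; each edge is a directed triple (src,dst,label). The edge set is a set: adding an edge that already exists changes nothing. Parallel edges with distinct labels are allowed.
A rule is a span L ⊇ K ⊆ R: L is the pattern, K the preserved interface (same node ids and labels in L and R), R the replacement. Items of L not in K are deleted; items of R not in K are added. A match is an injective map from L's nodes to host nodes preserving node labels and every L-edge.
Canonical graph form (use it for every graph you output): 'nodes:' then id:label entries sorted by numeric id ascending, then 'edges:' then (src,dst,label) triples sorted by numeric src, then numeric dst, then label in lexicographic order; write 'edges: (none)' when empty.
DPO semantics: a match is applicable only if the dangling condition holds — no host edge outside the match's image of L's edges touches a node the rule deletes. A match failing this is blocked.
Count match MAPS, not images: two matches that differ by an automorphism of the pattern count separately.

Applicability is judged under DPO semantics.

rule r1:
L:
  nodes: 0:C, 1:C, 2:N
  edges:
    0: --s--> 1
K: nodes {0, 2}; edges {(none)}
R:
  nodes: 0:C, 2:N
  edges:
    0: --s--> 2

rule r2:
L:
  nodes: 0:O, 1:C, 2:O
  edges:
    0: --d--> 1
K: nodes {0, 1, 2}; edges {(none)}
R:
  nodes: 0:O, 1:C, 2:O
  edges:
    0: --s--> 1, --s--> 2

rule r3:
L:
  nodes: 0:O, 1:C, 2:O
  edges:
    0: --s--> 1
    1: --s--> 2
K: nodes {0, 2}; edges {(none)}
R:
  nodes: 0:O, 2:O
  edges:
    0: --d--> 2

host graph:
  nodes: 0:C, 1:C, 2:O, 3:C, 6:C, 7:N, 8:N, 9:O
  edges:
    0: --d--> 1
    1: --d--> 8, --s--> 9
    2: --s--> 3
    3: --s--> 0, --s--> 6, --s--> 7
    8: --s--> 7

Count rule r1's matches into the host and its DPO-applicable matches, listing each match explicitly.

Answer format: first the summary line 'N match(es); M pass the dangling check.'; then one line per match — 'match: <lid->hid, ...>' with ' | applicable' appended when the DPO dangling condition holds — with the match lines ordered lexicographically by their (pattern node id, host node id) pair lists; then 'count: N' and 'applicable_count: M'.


4 match(es); 2 pass the dangling check.
match: 0->3, 1->0, 2->7
match: 0->3, 1->0, 2->8
match: 0->3, 1->6, 2->7 | applicable
match: 0->3, 1->6, 2->8 | applicable
count: 4
applicable_count: 2


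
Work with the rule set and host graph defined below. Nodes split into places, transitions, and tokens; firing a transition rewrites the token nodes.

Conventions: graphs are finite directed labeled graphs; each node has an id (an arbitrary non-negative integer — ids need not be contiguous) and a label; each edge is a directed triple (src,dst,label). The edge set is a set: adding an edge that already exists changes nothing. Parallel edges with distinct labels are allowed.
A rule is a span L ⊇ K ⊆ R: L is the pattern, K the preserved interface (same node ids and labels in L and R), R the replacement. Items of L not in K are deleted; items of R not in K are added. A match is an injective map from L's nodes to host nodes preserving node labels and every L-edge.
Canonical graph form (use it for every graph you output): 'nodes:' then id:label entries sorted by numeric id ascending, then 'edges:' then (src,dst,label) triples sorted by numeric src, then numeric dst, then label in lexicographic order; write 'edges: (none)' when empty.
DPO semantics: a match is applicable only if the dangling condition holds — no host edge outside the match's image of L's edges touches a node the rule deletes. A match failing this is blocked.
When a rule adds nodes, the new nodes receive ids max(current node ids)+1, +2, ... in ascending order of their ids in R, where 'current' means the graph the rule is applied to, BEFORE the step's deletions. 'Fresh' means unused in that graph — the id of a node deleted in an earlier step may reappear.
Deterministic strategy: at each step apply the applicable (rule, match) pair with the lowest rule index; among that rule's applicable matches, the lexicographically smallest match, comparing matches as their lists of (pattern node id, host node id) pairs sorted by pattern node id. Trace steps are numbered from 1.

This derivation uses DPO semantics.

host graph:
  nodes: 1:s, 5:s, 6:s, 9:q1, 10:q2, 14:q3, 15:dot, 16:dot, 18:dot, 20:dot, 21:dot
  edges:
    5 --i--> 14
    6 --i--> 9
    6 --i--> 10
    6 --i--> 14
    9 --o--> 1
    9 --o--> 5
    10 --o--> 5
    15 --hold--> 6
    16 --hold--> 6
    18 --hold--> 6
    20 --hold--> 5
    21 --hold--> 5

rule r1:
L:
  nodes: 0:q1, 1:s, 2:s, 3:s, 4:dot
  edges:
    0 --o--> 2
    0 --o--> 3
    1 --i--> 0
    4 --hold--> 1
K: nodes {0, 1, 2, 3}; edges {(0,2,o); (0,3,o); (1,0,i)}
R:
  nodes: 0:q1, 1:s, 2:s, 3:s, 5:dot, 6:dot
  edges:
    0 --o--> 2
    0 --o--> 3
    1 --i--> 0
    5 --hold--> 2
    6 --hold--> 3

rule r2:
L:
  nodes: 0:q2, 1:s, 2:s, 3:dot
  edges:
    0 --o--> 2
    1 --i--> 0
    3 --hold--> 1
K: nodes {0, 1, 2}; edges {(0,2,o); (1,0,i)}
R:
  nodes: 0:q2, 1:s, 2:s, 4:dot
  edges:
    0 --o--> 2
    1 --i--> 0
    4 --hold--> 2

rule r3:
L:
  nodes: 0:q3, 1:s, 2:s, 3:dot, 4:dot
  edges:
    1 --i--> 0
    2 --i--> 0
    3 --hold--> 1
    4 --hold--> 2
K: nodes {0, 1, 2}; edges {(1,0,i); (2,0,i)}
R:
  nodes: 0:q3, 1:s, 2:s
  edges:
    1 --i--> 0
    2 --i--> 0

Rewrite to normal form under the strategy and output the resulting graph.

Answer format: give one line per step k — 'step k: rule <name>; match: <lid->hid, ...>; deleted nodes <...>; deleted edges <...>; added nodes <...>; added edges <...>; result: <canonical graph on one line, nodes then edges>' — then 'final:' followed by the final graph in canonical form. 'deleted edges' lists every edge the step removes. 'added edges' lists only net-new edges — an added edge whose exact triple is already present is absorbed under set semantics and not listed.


step 1: rule r1; match: 0->9, 1->6, 2->1, 3->5, 4->15; deleted nodes 15; deleted edges (15,6,hold); added nodes 22, 23; added edges (22,1,hold); (23,5,hold); result: nodes: 1:s, 5:s, 6:s, 9:q1, 10:q2, 14:q3, 16:dot, 18:dot, 20:dot, 21:dot, 22:dot, 23:dot edges: (5,14,i); (6,9,i); (6,10,i); (6,14,i); (9,1,o); (9,5,o); (10,5,o); (16,6,hold); (18,6,hold); (20,5,hold); (21,5,hold); (22,1,hold); (23,5,hold)
step 2: rule r1; match: 0->9, 1->6, 2->1, 3->5, 4->16; deleted nodes 16; deleted edges (16,6,hold); added nodes 24, 25; added edges (24,1,hold); (25,5,hold); result: nodes: 1:s, 5:s, 6:s, 9:q1, 10:q2, 14:q3, 18:dot, 20:dot, 21:dot, 22:dot, 23:dot, 24:dot, 25:dot edges: (5,14,i); (6,9,i); (6,10,i); (6,14,i); (9,1,o); (9,5,o); (10,5,o); (18,6,hold); (20,5,hold); (21,5,hold); (22,1,hold); (23,5,hold); (24,1,hold); (25,5,hold)
step 3: rule r1; match: 0->9, 1->6, 2->1, 3->5, 4->18; deleted nodes 18; deleted edges (18,6,hold); added nodes 26, 27; added edges (26,1,hold); (27,5,hold); result: nodes: 1:s, 5:s, 6:s, 9:q1, 10:q2, 14:q3, 20:dot, 21:dot, 22:dot, 23:dot, 24:dot, 25:dot, 26:dot, 27:dot edges: (5,14,i); (6,9,i); (6,10,i); (6,14,i); (9,1,o); (9,5,o); (10,5,o); (20,5,hold); (21,5,hold); (22,1,hold); (23,5,hold); (24,1,hold); (25,5,hold); (26,1,hold); (27,5,hold)
final:
nodes: 1:s, 5:s, 6:s, 9:q1, 10:q2, 14:q3, 20:dot, 21:dot, 22:dot, 23:dot, 24:dot, 25:dot, 26:dot, 27:dot
edges: (5,14,i); (6,9,i); (6,10,i); (6,14,i); (9,1,o); (9,5,o); (10,5,o); (20,5,hold); (21,5,hold); (22,1,hold); (23,5,hold); (24,1,hold); (25,5,hold); (26,1,hold); (27,5,hold)


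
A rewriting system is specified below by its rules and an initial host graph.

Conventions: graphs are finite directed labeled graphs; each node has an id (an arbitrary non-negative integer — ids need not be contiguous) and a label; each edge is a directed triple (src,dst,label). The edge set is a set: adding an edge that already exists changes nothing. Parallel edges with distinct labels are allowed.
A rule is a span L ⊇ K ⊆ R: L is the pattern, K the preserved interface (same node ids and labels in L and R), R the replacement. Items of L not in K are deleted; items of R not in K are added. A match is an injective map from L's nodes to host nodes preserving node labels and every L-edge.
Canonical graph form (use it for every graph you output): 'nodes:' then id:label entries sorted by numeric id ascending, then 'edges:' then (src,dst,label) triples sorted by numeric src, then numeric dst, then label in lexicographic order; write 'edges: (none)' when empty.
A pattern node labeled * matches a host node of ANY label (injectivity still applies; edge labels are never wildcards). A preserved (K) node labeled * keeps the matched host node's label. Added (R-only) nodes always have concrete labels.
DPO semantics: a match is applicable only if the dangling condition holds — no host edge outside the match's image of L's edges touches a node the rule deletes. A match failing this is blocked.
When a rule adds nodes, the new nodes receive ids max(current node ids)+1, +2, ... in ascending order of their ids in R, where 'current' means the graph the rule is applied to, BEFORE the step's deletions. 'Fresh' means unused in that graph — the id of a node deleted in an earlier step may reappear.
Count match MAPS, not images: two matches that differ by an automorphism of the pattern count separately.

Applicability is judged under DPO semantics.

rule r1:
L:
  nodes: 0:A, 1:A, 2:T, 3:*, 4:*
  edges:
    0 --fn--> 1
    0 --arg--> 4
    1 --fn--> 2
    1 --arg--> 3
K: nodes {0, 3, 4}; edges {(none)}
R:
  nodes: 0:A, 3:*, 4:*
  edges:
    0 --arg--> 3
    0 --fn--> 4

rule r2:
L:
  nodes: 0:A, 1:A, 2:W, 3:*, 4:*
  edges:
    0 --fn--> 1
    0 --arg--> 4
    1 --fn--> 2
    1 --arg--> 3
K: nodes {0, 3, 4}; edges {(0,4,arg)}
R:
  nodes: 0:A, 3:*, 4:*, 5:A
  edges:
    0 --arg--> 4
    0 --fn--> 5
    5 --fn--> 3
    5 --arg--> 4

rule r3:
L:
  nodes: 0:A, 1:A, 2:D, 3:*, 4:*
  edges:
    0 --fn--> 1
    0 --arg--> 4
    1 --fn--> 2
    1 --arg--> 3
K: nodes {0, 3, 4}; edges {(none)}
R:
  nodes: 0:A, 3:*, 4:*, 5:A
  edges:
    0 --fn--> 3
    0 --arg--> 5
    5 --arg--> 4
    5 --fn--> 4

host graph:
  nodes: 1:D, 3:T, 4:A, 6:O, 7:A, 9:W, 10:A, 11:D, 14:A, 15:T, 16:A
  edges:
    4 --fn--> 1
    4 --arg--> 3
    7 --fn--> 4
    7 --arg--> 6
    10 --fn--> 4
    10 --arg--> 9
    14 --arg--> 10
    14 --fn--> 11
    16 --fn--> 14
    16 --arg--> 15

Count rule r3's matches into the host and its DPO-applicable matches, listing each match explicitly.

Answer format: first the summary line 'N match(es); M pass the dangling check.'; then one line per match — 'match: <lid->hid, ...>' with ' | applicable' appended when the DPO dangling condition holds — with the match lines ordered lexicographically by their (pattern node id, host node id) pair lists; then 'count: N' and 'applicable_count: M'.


3 match(es); 1 pass the dangling check.
match: 0->7, 1->4, 2->1, 3->3, 4->6
match: 0->10, 1->4, 2->1, 3->3, 4->9
match: 0->16, 1->14, 2->11, 3->10, 4->15 | applicable
count: 3
applicable_count: 1


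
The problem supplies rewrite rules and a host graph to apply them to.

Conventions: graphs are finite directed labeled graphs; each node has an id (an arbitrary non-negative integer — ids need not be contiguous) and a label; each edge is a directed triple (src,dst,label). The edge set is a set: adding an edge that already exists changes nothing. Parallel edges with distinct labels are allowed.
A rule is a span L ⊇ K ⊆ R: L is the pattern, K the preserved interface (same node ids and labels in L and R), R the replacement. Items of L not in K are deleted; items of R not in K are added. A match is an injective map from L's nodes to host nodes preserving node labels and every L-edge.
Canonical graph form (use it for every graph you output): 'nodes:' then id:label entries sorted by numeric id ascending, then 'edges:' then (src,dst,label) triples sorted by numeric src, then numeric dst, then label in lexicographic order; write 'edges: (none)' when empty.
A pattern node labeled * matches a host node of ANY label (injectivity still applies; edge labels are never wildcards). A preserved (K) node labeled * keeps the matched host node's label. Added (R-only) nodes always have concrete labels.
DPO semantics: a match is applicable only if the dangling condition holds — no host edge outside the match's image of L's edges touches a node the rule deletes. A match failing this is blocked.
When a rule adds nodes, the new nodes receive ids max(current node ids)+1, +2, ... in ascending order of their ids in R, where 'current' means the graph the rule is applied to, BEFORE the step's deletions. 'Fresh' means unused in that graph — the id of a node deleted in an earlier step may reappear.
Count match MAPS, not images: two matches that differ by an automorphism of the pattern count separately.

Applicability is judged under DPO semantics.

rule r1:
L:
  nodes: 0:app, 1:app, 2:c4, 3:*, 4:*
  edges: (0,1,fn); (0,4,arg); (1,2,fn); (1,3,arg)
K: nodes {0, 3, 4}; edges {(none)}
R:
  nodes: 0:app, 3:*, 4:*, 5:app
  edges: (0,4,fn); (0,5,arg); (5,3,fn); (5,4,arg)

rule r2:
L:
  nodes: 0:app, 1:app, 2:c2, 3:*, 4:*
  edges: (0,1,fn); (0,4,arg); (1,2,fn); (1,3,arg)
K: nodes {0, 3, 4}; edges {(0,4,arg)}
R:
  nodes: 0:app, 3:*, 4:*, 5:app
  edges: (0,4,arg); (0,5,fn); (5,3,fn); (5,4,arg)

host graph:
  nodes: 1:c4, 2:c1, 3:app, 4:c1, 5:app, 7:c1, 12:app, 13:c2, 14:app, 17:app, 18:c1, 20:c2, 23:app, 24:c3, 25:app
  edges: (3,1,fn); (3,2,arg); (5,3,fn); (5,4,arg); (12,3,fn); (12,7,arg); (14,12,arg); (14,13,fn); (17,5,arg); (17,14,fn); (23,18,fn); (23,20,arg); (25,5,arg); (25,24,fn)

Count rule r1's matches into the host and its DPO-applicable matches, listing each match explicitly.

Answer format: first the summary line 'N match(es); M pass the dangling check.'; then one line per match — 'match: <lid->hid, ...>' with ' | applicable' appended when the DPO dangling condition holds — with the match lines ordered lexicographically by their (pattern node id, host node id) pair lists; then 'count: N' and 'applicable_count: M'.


2 match(es); 0 pass the dangling check.
match: 0->5, 1->3, 2->1, 3->2, 4->4
match: 0->12, 1->3, 2->1, 3->2, 4->7
count: 2
applicable_count: 0
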